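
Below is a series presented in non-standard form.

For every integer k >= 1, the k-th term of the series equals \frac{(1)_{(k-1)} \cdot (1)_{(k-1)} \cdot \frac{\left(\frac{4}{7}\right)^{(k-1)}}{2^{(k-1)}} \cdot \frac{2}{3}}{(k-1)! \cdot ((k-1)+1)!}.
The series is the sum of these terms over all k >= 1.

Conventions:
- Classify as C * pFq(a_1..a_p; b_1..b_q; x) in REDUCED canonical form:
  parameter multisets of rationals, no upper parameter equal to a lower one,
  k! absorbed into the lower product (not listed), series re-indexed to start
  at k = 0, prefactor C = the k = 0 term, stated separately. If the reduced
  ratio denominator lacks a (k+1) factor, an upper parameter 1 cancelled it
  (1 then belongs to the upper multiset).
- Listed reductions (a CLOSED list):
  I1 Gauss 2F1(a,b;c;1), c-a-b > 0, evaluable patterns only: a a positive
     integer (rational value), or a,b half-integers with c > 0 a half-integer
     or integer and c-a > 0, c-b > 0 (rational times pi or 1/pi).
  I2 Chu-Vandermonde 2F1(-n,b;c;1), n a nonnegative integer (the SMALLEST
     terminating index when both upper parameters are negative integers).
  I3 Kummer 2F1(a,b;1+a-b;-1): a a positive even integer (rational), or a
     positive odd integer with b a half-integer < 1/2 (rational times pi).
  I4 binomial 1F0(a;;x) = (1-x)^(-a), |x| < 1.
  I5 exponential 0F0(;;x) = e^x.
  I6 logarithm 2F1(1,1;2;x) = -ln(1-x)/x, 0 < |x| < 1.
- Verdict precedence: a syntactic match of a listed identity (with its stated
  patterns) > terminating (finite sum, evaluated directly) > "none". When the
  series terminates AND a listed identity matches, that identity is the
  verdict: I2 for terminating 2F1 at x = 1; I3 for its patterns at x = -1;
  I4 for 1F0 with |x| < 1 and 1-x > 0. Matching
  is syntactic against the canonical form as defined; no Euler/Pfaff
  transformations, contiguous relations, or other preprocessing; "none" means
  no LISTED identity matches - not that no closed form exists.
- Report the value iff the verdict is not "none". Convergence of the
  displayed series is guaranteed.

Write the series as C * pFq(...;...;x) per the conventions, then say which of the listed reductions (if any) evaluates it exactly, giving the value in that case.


Prefactor \frac{2}{3}, argument \frac{2}{7}: 2F1 with upper {1, 1} over lower {2}. Verdict: the I6 logarithm reduction fires (the logarithm: parameters (1,1;2), x = \frac{2}{7}). Exact value: \left(-\frac{7}{3}\right) \cdot \ln\left(\frac{5}{7}\right).

The tell: with t_0 = \frac{2}{3}, the two k-th powers (C = 2/3) combine into one argument.
Consecutive-term ratio: r(k) = \frac{2}{7} * (k+1) (k+1) / [(k+2) (k+1)] - rational in k, leading ratio \frac{2}{7}; with t_0 = \frac{2}{3}, classification follows.


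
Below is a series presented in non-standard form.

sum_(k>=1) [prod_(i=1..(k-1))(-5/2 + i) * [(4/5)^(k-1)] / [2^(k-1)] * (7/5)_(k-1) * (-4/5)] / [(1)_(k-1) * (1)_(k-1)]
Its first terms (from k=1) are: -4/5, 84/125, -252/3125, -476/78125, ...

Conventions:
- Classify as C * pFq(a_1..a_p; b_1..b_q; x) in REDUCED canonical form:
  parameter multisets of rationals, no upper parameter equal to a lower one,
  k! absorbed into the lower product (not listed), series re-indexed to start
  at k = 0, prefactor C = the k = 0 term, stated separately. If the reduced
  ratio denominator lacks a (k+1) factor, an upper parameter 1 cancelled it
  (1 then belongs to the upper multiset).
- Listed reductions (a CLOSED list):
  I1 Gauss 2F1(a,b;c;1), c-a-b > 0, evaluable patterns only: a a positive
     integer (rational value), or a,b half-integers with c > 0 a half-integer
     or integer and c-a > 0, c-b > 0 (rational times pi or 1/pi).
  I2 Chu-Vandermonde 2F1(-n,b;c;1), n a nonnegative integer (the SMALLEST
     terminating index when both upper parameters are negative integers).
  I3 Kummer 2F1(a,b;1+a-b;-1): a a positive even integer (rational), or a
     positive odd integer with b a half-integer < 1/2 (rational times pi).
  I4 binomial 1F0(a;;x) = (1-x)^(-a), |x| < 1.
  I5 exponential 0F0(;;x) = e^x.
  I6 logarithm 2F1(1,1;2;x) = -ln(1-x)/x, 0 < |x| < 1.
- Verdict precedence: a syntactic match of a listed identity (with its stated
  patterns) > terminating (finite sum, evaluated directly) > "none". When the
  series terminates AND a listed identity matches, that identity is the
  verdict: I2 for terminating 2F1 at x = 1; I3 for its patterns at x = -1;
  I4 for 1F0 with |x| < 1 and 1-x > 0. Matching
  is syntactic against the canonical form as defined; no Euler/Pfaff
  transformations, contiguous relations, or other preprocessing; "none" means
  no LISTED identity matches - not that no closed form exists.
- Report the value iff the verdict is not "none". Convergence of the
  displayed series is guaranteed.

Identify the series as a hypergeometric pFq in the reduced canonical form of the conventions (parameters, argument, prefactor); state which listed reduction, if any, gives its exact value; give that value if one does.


At argument 2/5: a 2F1 with upper {-3/2, 7/5}, lower {1}, scaled by C = -4/5. Verdict: none. Every listed pattern misses the 2F1 form at 2/5, upper {-3/2, 7/5}.

First insight: with t_0 = -4/5, (1)_k (C = -4/5) is k! itself.
Ratio: r(k) = (2/5) * (k-3/2) (k+7/5) / [(k+1) (k+1)] - poly over poly, x = (2/5) from leading terms; C = -4/5 at k = 0.


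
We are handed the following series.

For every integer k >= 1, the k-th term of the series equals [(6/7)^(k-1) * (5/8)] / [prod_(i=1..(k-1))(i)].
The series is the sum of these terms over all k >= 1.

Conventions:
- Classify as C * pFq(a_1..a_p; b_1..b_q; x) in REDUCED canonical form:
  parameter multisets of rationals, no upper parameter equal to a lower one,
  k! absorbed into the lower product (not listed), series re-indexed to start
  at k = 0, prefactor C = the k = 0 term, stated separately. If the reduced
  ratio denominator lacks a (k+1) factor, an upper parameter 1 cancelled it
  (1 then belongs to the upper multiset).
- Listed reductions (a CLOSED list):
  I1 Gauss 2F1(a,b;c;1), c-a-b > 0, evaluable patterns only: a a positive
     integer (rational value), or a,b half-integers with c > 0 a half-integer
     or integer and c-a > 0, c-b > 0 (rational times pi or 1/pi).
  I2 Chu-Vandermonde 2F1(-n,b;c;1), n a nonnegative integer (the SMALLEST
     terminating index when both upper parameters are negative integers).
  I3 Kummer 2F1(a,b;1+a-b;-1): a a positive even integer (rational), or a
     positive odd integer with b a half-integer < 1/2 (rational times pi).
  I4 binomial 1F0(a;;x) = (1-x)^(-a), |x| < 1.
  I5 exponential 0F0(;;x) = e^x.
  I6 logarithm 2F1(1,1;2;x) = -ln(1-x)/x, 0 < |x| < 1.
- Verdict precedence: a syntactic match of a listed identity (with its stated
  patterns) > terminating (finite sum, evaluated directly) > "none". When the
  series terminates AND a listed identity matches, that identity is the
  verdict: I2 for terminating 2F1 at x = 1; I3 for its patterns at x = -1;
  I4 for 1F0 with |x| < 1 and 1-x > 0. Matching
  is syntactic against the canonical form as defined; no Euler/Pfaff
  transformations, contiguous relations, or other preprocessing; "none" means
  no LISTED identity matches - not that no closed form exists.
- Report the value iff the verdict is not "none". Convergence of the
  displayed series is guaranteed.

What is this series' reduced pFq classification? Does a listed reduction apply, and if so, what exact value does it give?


Prefactor 5/8, argument 6/7: 0F0 with upper {-} over lower {-}. Verdict (x = 6/7): the I5 exponential reduction applies (the 0F0 exponential series at x = 6/7). Exact value: (5/8) * e^(6/7).

First insight: t_0 being 5/8, the product of the first k integers (C = 5/8, x = 6/7) is k!.
Ratio: r(k) = (6/7) * 1 / [(k+1)] - rational in k, leading ratio (6/7); with t_0 = 5/8, classification follows.


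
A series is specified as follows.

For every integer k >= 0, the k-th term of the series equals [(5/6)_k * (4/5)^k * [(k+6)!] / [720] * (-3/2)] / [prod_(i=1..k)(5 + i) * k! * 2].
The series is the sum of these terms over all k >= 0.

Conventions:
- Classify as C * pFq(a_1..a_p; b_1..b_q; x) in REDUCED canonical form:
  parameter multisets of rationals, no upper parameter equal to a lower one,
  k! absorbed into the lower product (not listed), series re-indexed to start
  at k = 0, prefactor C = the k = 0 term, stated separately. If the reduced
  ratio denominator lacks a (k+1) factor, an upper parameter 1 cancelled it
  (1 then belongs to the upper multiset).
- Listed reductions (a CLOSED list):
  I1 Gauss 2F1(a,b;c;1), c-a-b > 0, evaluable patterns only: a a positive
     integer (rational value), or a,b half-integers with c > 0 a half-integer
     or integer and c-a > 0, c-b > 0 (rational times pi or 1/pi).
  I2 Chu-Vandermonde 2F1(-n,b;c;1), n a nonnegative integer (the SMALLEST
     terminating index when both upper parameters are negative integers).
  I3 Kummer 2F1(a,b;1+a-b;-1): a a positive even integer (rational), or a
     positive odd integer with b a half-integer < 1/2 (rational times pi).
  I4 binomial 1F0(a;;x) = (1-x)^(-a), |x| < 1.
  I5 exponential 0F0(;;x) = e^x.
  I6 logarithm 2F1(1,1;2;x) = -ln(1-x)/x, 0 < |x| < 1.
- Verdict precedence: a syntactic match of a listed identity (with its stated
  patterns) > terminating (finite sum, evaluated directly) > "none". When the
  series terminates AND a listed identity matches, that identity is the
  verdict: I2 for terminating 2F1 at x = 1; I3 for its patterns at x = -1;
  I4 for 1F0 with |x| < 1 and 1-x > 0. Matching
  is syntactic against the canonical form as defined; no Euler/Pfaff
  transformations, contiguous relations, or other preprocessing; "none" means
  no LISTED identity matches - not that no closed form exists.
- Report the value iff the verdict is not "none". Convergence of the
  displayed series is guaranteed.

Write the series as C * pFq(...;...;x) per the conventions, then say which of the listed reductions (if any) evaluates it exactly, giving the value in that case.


With C = -3/4: the canonical form is 2F1(5/6, 7; 6; 4/5). Verdict: none (x = 4/5): each listed identity misses the multisets {5/6, 7} ; {6}.

Structural cue: t_0 being -3/4, the lower running product (C = -3/4) is a rising factorial.
Step ratio: r(k) = (4/5) * (k+5/6) (k+7) / [(k+6) (k+1)] - rational in k. x = (4/5); t_0 = -3/4; negate the roots.


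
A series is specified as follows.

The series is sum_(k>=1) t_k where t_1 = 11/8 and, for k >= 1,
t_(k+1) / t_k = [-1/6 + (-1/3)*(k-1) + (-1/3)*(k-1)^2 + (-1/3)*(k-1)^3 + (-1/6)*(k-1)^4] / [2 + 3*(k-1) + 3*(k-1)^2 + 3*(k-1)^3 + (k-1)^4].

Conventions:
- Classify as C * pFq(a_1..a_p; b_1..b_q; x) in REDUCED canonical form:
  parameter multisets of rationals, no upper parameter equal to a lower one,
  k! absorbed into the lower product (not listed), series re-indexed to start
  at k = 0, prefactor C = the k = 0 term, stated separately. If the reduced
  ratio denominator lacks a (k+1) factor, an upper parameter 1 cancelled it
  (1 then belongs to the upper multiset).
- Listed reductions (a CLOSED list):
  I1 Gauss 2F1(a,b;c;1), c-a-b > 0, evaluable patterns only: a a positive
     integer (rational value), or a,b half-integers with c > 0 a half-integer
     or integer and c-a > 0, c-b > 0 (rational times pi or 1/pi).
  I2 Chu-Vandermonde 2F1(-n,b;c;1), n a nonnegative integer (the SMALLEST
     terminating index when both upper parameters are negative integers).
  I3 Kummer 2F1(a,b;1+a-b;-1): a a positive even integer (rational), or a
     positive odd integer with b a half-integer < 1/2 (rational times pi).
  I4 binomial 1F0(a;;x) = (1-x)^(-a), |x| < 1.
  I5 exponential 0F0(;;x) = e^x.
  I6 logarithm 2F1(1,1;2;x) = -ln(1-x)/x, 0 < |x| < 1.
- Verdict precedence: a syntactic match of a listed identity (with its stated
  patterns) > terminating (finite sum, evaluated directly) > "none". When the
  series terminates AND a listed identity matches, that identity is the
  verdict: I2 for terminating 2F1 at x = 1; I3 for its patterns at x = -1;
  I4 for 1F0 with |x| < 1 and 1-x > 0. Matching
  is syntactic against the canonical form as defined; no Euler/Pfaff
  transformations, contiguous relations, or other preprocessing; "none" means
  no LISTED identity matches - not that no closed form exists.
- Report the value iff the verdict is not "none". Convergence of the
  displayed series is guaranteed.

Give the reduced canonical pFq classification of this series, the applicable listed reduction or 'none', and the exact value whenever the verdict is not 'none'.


Canonical form: C = 11/8 times 2F1 with upper {1, 1}, lower {2}, x = -1/6. Verdict (x = -1/6): logarithm (I6) applies (the logarithm: parameters (1,1;2), x = -1/6). Its exact value is (33/4) * ln(7/6).

Key observation: x = (-1/6) and cancel k^2 + 1 from the displayed ratio first; then prefactor 11/8.
Adjacent-term ratio: r(k) = (-1/6) * (k+1) (k+1) / [(k+2) (k+1)] - poly over poly, x = (-1/6) from leading terms; C = 11/8 at k = 0.


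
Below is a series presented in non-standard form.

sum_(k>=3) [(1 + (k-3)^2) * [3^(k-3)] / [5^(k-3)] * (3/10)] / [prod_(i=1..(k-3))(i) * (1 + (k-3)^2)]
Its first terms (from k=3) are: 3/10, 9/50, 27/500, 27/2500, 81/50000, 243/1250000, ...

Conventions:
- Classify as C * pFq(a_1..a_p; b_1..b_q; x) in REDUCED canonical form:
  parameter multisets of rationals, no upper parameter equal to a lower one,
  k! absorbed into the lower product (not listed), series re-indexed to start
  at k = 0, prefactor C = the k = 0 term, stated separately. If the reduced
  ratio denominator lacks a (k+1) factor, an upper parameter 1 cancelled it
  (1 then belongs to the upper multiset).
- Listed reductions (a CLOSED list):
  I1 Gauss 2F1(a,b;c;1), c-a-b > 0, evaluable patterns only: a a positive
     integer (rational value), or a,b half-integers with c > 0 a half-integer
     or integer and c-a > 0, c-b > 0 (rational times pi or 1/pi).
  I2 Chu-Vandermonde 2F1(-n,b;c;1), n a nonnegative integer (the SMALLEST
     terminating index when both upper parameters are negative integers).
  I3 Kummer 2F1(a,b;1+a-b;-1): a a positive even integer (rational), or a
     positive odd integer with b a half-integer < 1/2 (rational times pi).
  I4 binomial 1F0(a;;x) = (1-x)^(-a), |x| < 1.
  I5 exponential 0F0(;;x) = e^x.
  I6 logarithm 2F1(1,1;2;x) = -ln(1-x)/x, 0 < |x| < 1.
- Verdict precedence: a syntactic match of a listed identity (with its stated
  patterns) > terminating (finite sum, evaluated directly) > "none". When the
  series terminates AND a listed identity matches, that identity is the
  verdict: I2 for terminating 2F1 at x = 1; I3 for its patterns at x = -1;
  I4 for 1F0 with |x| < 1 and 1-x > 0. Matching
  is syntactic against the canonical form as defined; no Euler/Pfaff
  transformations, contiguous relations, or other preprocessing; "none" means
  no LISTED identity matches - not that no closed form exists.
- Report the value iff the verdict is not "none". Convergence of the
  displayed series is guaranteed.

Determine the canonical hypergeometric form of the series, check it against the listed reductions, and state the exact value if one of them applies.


Prefactor 3/10, argument 3/5: 0F0 with upper {-} over lower {-}. Verdict (x = 3/5): exponential (I5) applies (the 0F0 exponential series at x = 3/5). Its exact value is (3/10) * e^(3/5).

Structural cue: from the first term 3/10: the two geometric factors (C = 3/10) combine into one argument.
Step ratio: r(k) = (3/5) * 1 / [(k+1)] ; factor over Q: parameters, x = (3/5), and C = 3/10.


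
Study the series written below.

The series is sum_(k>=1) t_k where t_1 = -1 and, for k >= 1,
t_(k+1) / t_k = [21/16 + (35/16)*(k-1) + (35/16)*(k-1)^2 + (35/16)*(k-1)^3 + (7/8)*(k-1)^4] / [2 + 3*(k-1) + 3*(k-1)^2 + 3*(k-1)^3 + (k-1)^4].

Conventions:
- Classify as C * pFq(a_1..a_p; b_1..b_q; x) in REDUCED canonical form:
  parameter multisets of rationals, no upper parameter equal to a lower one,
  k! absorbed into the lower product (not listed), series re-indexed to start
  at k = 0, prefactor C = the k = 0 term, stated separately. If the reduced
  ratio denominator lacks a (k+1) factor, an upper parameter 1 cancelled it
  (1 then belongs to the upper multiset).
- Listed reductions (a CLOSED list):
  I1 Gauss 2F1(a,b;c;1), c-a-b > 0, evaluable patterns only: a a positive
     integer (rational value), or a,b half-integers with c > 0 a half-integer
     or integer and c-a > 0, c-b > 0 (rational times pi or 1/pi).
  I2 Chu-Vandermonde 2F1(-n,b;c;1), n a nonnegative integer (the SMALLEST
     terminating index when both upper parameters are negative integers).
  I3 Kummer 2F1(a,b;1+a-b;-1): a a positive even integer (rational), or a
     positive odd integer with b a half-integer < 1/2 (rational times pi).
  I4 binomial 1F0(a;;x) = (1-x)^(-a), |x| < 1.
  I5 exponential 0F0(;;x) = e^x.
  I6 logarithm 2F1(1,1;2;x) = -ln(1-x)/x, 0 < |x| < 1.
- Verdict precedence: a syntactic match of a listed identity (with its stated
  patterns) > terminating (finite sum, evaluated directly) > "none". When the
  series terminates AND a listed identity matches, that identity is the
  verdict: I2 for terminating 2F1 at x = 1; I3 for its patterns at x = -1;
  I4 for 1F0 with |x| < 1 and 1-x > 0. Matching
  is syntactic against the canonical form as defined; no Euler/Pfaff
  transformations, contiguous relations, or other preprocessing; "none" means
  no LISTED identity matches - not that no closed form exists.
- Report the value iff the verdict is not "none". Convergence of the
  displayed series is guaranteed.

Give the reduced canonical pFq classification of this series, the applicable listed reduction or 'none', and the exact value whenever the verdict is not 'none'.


Prefactor -1, argument 7/8: 2F1 with upper {1, 3/2} over lower {2}. Verdict: none (x = 7/8): each listed identity misses the multisets {1, 3/2} ; {2}.

First insight: t_0 = -1 here, and the ratio is unreduced: k^2 + 1 divides both sides (prefactor -1).
Consecutive-term ratio: r(k) = (7/8) * (k+1) (k+3/2) / [(k+2) (k+1)] ; factor over Q: parameters, x = (7/8), and C = -1.


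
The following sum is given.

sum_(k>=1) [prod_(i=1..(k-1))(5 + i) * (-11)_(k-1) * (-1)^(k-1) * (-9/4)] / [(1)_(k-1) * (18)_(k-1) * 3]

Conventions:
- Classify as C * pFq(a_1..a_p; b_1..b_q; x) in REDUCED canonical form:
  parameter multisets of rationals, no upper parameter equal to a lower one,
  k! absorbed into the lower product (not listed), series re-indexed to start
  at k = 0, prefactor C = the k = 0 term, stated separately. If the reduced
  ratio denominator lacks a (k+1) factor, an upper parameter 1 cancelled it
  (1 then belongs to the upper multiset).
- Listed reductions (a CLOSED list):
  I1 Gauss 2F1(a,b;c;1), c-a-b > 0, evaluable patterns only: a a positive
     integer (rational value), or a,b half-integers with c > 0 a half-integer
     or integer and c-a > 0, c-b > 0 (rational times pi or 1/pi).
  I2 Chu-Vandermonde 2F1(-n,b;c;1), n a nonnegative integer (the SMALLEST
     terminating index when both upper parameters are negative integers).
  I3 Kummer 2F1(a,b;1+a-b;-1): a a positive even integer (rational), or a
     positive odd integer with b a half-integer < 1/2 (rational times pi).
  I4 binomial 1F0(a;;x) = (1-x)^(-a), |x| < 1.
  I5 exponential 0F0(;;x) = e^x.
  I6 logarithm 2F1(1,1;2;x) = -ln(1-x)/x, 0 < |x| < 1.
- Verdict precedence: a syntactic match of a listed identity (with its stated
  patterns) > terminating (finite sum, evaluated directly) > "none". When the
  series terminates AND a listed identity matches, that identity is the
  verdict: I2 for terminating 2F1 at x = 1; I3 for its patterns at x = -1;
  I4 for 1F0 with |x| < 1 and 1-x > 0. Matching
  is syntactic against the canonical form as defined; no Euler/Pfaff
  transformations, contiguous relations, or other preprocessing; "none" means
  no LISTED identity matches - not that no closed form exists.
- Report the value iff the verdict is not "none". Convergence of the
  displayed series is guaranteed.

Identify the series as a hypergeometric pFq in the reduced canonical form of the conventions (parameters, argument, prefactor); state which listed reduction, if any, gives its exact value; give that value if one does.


Key observation: t_0 = -3/4 here, and (1)_k (C = -3/4) is k! itself.
Term ratio: r(k) = (-1) * (k-11) (k+6) / [(k+18) (k+1)] - rational in k, leading ratio (-1); with t_0 = -3/4, classification follows.

At argument -1: a 2F1 with upper {-11, 6}, lower {18}, scaled by C = -3/4. Verdict: Kummer's theorem (I3) fires (x = -1; c = 18 equals 1+a-b for upper {-11, 6}: listed pattern). Value: -51/2.


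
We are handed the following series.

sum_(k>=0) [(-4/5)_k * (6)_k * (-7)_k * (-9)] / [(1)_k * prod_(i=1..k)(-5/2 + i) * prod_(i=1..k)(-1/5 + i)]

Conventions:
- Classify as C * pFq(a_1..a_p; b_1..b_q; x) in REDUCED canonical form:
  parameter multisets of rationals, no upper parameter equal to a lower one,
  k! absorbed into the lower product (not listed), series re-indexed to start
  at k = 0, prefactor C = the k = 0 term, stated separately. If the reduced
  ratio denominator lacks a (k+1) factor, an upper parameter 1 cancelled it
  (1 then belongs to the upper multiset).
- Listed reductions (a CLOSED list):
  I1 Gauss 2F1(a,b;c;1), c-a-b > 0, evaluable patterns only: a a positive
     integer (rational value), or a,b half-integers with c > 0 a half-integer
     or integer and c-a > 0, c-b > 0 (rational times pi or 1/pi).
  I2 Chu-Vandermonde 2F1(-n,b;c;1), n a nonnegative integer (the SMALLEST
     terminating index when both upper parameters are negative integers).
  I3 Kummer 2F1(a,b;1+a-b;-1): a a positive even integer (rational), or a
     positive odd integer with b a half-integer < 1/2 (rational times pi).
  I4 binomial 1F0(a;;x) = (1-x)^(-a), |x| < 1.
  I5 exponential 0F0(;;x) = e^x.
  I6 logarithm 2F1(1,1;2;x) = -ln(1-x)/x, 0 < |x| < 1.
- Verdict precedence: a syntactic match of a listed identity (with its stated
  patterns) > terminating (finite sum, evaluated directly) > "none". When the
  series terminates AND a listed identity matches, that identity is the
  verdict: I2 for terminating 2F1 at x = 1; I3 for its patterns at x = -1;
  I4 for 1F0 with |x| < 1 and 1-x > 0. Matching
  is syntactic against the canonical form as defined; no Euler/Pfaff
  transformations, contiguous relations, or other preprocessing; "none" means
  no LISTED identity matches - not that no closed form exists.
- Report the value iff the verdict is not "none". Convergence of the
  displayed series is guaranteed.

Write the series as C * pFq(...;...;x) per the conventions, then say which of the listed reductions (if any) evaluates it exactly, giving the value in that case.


The series (x = 1) is 3F2: upper {-7, -4/5, 6}, lower {-3/2, 4/5}, prefactor -9. Verdict: terminating at k = 7: the factor (-7)_k kills every later term; summing the 8 survivors is exact. Sum: 1185405/9367.

Key step: x = 1 and the lower running product (C = -9) is a rising factorial.
Consecutive-term ratio: r(k) = 1 * (k-7) (k-4/5) (k+6) / [(k-3/2) (k+4/5) (k+1)] - poly over poly, x = 1 from leading terms; C = -9 at k = 0.


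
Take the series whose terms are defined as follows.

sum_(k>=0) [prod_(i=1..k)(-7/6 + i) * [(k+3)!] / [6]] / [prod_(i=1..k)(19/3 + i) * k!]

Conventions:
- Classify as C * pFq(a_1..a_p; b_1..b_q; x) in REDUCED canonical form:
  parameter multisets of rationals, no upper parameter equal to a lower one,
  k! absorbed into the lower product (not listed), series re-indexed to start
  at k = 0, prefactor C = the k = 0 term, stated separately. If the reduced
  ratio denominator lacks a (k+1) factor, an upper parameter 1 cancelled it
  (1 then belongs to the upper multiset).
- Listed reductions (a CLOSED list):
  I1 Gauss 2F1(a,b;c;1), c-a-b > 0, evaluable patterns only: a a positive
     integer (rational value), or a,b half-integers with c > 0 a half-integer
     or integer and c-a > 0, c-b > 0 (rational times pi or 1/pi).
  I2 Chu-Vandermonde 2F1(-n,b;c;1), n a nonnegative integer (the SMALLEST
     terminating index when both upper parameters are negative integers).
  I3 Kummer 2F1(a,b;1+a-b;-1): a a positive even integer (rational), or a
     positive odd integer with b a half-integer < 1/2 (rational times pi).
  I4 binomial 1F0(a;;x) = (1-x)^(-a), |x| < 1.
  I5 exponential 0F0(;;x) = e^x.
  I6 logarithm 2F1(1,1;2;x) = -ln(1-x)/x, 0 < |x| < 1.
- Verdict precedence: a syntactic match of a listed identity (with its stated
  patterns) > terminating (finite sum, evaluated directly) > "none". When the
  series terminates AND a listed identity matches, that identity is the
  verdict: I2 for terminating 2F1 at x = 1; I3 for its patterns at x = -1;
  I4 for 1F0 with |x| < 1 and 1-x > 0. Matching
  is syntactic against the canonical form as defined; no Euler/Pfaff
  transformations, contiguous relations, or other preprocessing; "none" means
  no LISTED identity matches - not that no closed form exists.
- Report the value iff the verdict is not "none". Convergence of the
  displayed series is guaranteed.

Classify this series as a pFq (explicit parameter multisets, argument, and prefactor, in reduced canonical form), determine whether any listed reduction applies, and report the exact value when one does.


Reduced: x = 1, 2F1, upper = {-1/6, 4}, lower = {22/3}, C = 1. Verdict: this is Gauss (I1, integer-parameter pattern) (x = 1: the Gamma ratio telescopes since c-a-b = 7/2 > 0 and a = 4 in Z>0). Exact value: 48640/56133.

Key step: x = 1 and the running product (C = 1) telescopes to a rising factorial.
Term ratio: r(k) = 1 * (k-1/6) (k+4) / [(k+22/3) (k+1)] - poly over poly, x = 1 from leading terms; C = 1 at k = 0.


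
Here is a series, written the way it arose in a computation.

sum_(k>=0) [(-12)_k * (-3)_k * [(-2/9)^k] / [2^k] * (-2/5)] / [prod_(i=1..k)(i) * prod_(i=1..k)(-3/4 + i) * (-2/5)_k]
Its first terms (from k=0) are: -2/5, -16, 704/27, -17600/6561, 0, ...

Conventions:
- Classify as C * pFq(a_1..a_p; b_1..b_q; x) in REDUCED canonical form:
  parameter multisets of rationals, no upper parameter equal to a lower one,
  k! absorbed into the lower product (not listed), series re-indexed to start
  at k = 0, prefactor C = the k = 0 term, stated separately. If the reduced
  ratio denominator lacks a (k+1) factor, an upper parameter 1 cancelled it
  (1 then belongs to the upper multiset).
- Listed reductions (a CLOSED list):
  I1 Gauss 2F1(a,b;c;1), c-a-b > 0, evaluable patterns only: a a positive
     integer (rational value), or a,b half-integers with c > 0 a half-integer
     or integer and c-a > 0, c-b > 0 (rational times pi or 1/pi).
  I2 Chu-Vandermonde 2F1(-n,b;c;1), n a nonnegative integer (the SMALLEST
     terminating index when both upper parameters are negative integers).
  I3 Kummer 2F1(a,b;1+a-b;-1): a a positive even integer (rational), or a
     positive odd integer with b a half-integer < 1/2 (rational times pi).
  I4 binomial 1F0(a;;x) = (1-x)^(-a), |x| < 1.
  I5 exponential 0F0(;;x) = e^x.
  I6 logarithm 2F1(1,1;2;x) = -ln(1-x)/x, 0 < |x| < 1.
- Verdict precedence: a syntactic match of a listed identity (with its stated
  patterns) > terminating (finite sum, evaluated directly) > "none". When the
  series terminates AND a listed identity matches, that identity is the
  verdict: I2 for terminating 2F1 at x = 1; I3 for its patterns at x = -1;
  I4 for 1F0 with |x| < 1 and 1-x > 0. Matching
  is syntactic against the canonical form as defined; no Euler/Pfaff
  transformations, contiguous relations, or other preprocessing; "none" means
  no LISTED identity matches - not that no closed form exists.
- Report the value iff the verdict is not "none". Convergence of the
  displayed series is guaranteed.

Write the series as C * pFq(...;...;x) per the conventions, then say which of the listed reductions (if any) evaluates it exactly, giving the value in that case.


Classification (C = -2/5): 2F2 with upper {-12, -3}, lower {-2/5, 1/4}, argument x = -1/9. Verdict: terminating - the sum ends at index 3 because -3 is a negative integer; exact evaluation follows. Its exact value is 229358/32805.

Key observation: x = (-1/9) and the product of the first k integers (prefactor -2/5) is k!.
Ratio: r(k) = (-1/9) * (k-12) (k-3) / [(k-2/5) (k+1/4) (k+1)] - rational; roots negated = parameters, x = (-1/9), C = -2/5.


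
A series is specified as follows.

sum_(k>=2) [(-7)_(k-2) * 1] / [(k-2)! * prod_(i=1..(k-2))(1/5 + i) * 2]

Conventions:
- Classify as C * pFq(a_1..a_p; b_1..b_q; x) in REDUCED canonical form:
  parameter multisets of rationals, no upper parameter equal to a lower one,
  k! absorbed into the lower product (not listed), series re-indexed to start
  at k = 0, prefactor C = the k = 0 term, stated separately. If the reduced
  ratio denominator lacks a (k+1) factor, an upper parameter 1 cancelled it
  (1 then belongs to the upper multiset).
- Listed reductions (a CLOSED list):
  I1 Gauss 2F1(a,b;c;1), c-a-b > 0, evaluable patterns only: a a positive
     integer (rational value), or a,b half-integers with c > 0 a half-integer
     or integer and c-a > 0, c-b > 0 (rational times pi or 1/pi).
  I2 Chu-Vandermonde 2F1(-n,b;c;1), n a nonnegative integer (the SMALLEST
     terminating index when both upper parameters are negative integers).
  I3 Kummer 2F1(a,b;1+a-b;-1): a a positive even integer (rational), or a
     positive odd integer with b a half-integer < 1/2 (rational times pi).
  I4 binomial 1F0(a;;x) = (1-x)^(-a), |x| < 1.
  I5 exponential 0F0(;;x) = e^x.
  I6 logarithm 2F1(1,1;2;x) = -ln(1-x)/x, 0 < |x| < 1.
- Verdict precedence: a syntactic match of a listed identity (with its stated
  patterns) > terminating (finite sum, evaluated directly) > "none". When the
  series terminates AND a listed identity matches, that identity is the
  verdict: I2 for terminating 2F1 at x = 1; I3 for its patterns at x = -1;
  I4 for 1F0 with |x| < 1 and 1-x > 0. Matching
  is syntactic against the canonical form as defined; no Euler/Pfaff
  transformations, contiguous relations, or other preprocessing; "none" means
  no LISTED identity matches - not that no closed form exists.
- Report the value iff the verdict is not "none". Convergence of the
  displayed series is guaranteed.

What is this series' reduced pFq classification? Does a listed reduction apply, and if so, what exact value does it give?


This is 1/2 * 1F1(-7; 6/5; 1) in reduced canonical form. Verdict: terminating - upper parameter -7 makes this a finite sum (last index 7), evaluated exactly. Exact value: -92126669/1286917632.

Key observation: from the first term 1/2: the lower running product (C = 1/2, x = 1) is a rising factorial.
Ratio: r(k) = 1 * (k-7) / [(k+6/5) (k+1)] - poly over poly, x = 1 from leading terms; C = 1/2 at k = 0.


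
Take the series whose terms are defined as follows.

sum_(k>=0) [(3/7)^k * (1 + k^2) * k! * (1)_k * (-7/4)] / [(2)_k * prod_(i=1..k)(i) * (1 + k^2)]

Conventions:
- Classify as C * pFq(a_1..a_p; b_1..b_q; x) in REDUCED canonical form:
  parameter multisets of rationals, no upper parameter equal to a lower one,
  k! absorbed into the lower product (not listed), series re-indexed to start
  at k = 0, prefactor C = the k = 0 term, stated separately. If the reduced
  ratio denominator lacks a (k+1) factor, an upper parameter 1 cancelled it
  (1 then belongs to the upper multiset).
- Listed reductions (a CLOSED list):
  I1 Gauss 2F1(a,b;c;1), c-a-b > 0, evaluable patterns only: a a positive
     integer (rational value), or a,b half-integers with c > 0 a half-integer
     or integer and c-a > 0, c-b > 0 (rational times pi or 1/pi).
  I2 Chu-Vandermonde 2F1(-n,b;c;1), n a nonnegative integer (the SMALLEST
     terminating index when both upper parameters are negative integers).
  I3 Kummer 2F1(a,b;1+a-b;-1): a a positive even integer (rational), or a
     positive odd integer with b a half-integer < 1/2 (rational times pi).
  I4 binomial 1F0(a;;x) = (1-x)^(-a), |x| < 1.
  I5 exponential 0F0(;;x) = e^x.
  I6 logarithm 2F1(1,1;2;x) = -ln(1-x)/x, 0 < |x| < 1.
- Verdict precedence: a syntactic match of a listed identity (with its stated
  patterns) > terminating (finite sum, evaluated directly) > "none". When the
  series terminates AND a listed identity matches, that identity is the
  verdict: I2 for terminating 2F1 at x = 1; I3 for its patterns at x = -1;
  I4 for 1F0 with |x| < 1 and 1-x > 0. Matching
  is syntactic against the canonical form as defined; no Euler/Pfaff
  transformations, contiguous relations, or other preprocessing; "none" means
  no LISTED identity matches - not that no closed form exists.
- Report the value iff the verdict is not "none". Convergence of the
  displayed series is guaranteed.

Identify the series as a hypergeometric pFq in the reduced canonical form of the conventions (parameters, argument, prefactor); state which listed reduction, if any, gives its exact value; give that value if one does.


The series (x = 3/7) is 2F1: upper {1, 1}, lower {2}, prefactor -7/4. Verdict: this is the I6 logarithm reduction (the logarithm: parameters (1,1;2), x = 3/7). Its exact value is (49/12) * ln(4/7).

Structural cue: from the first term -7/4: k^2 + 1 divides numerator and denominator alike; C = -7/4 after cancelling.
Term ratio: r(k) = (3/7) * (k+1) (k+1) / [(k+2) (k+1)] - rational; roots negated = parameters, x = (3/7), C = -7/4.


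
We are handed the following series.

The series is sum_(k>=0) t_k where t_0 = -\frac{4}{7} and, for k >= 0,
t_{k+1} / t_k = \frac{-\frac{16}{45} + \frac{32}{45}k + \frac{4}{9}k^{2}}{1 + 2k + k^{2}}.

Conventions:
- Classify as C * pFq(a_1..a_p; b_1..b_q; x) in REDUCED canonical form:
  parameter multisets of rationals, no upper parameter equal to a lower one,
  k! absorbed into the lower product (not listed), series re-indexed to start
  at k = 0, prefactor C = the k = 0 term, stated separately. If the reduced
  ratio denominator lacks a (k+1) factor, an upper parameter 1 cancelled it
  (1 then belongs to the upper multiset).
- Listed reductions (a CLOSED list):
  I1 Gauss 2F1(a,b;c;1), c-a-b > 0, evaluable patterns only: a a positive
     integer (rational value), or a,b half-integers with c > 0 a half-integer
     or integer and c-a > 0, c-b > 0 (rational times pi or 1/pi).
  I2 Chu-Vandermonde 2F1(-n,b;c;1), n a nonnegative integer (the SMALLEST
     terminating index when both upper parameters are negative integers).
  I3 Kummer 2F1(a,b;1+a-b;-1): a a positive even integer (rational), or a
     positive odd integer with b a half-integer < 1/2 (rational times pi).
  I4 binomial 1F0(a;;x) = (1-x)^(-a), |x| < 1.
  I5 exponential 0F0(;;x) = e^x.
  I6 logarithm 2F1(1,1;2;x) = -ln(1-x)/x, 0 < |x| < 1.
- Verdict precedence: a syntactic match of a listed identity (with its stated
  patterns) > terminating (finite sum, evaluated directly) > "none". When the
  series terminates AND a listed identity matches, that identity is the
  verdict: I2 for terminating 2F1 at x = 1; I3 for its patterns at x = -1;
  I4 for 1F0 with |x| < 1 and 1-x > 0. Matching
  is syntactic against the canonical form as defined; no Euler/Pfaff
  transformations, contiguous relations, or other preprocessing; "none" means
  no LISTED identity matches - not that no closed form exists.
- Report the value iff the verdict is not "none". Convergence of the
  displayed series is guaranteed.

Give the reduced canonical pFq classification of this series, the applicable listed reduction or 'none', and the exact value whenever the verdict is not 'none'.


The series (x = \frac{4}{9}) is 2F1: upper {-\frac{2}{5}, 2}, lower {1}, prefactor -\frac{4}{7}. Verdict: none here - no I1-I6 shape fits x = \frac{4}{9} with lower {1}.

Key step: with t_0 = -\frac{4}{7}, roots of the ratio polynomials (C = -4/7, x = 4/9) are the negated parameters.
Adjacent-term ratio: r(k) = \frac{4}{9} * (k-\frac{2}{5}) (k+2) / [(k+1) (k+1)] - rational in k. x = \frac{4}{9}; t_0 = -\frac{4}{7}; negate the roots.


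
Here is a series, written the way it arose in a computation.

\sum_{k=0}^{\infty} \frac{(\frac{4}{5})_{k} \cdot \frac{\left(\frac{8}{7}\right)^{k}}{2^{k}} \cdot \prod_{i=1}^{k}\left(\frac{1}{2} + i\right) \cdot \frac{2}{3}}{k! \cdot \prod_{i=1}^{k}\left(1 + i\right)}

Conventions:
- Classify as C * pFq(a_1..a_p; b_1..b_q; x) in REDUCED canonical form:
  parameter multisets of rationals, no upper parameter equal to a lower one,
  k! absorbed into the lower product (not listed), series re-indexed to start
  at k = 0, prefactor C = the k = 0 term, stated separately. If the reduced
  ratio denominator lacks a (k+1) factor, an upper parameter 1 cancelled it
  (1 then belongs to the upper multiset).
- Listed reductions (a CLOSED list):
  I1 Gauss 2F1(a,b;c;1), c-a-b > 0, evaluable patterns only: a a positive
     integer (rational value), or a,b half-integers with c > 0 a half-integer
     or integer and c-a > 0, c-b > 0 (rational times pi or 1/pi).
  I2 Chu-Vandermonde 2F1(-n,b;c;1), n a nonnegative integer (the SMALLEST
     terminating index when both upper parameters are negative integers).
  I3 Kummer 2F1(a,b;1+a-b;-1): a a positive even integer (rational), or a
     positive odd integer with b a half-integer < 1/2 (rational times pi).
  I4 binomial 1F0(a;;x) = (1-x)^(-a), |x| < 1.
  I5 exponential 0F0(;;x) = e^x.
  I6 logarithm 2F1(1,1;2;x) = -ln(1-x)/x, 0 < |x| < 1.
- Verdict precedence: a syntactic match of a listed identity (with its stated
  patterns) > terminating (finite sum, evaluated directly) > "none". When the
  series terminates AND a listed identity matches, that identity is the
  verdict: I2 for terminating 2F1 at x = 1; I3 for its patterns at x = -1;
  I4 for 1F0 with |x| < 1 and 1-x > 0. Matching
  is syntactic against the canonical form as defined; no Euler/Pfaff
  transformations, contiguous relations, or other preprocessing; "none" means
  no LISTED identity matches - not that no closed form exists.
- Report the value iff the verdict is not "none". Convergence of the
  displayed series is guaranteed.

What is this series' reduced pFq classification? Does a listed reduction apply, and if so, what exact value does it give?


Key observation: t_0 being \frac{2}{3}, the two k-th powers (C = 2/3, x = 4/7) combine into one argument.
Term ratio: r(k) = \frac{4}{7} * (k+\frac{4}{5}) (k+\frac{3}{2}) / [(k+2) (k+1)] - rational in k. x = \frac{4}{7}; t_0 = \frac{2}{3}; negate the roots.

x = \frac{4}{7} here; the reduced form reads 2F1, upper {\frac{4}{5}, \frac{3}{2}}, lower {2}, C = \frac{2}{3}. Verdict: none (x = \frac{4}{7}): each listed identity misses the multisets {\frac{4}{5}, \frac{3}{2}} ; {2}.


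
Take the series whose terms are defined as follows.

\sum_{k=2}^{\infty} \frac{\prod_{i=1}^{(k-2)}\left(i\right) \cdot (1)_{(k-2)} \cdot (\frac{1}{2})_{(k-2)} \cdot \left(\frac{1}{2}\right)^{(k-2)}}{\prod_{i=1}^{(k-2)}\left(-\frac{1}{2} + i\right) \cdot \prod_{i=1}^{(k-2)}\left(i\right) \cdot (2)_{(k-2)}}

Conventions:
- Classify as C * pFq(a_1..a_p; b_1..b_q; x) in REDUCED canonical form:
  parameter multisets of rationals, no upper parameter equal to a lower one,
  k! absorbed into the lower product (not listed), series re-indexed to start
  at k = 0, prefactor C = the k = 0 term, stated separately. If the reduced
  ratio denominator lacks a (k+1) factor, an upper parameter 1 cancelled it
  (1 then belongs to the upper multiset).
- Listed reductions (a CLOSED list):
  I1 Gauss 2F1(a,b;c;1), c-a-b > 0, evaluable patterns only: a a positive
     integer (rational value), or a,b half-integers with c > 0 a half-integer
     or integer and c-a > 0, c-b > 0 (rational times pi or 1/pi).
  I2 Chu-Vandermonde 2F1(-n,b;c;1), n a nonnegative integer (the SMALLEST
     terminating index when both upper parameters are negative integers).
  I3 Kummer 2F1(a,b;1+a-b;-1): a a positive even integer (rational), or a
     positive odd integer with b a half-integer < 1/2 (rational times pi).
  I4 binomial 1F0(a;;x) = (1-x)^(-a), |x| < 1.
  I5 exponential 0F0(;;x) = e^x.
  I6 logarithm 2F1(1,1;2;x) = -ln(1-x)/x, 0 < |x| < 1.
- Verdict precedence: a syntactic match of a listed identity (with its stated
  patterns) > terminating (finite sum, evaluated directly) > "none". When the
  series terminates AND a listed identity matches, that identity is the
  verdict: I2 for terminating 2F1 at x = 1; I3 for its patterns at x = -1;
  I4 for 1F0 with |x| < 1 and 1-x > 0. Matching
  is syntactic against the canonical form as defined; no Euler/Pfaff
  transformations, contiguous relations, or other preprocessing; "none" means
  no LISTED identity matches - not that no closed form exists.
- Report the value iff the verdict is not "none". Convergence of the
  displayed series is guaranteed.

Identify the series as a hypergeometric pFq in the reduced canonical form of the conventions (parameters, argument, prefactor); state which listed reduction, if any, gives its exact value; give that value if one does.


First insight: x = \frac{1}{2} and the parameter 1/2 appears in both the upper and lower lists and cancels.
Step ratio: r(k) = \frac{1}{2} * (k+1) (k+1) / [(k+2) (k+1)] - rational in k, leading ratio \frac{1}{2}; with t_0 = 1, classification follows.

At argument \frac{1}{2}: a 2F1 with upper {1, 1}, lower {2}, scaled by C = 1. Verdict (x = \frac{1}{2}): logarithm (I6) applies (the logarithm: parameters (1,1;2), x = \frac{1}{2}). Hence: \left(-2\right) \cdot \ln\left(\frac{1}{2}\right).
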